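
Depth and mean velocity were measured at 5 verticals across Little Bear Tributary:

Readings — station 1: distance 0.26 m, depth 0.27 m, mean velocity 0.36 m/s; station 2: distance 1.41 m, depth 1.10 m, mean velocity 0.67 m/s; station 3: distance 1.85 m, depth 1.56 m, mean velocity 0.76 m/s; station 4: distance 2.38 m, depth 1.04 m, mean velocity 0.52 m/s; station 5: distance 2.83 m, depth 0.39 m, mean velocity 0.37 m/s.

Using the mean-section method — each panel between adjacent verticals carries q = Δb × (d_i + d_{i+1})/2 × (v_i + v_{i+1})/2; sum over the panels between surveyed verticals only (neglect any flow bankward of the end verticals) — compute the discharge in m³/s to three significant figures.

Panel 1-2: Δb = 1.15 m, d̄ = (0.27+1.10)/2 = 0.685, v̄ = (0.36+0.67)/2 = 0.515 → q = 1.15×0.685×0.515 = 0.4057 m³/s
Panel 2-3: Δb = 0.44 m, d̄ = (1.10+1.56)/2 = 1.33, v̄ = (0.67+0.76)/2 = 0.715 → q = 0.44×1.33×0.715 = 0.4184 m³/s
Panel 3-4: Δb = 0.53 m, d̄ = (1.56+1.04)/2 = 1.3, v̄ = (0.76+0.52)/2 = 0.64 → q = 0.53×1.3×0.64 = 0.4410 m³/s
Panel 4-5: Δb = 0.45 m, d̄ = (1.04+0.39)/2 = 0.715, v̄ = (0.52+0.37)/2 = 0.445 → q = 0.45×0.715×0.445 = 0.1432 m³/s
Q = Σ q = 1.408 m³/s

1.41 m³/s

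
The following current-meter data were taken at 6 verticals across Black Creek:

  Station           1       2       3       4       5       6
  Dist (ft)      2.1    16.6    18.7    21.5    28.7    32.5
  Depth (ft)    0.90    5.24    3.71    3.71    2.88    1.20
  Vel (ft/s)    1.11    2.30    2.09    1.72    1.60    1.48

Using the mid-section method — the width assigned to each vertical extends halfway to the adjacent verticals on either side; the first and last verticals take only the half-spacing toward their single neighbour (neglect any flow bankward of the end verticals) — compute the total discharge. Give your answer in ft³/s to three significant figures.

w_1 = (16.6 − 2.1)/2 = 7.25 ft; q_1 = 1.11 × 0.90 × 7.25 = 7.243 ft³/s
w_2 = (18.7 − 2.1)/2 = 8.3 ft; q_2 = 2.30 × 5.24 × 8.3 = 100.0 ft³/s
w_3 = (21.5 − 16.6)/2 = 2.45 ft; q_3 = 2.09 × 3.71 × 2.45 = 19.00 ft³/s
w_4 = (28.7 − 18.7)/2 = 5 ft; q_4 = 1.72 × 3.71 × 5 = 31.91 ft³/s
w_5 = (32.5 − 21.5)/2 = 5.5 ft; q_5 = 1.60 × 2.88 × 5.5 = 25.34 ft³/s
w_6 = (32.5 − 28.7)/2 = 1.9 ft; q_6 = 1.48 × 1.20 × 1.9 = 3.374 ft³/s
Q = Σ qᵢ = 186.9 ft³/s

187 ft³/s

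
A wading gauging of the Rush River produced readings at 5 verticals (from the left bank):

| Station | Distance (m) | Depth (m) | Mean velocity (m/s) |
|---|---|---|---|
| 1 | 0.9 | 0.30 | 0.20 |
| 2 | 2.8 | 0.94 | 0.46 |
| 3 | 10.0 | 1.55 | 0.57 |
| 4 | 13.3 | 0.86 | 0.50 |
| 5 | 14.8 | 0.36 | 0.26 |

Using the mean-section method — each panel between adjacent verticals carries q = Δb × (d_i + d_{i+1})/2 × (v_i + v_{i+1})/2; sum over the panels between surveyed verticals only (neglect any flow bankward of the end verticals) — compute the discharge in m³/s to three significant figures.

7.48 m³/s

Panel 1-2: Δb = 1.9 m, d̄ = (0.30+0.94)/2 = 0.62, v̄ = (0.20+0.46)/2 = 0.33 → q = 1.9×0.62×0.33 = 0.3887 m³/s
Panel 2-3: Δb = 7.2 m, d̄ = (0.94+1.55)/2 = 1.245, v̄ = (0.46+0.57)/2 = 0.515 → q = 7.2×1.245×0.515 = 4.616 m³/s
Panel 3-4: Δb = 3.3 m, d̄ = (1.55+0.86)/2 = 1.205, v̄ = (0.57+0.50)/2 = 0.535 → q = 3.3×1.205×0.535 = 2.127 m³/s
Panel 4-5: Δb = 1.5 m, d̄ = (0.86+0.36)/2 = 0.61, v̄ = (0.50+0.26)/2 = 0.38 → q = 1.5×0.61×0.38 = 0.3477 m³/s
Q = Σ q = 7.480 m³/s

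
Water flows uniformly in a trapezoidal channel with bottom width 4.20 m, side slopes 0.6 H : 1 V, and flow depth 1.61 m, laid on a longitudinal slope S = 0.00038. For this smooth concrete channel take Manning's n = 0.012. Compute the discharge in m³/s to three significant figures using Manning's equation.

A = (b + z·y)·y = (4.20 + 0.6×1.61)×1.61 = 8.317 m²
P = b + 2y√(1+z²) = 4.20 + 2×1.61×√(1+0.6²) = 7.955 m
R = A/P = 8.317/7.955 = 1.046 m
Q = (1/n)·A·R^(2/3)·S^(1/2) = (1/0.012) × 8.317 × 1.046^(2/3) × 0.00038^(1/2) = 13.92 m³/s

13.9 m³/s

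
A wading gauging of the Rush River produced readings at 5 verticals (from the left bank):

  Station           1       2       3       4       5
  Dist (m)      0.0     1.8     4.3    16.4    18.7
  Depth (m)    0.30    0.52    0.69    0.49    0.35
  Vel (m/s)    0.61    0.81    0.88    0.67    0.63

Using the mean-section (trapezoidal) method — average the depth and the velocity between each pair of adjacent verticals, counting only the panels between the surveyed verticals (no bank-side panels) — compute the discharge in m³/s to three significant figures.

7.96 m³/s

Panel 1-2: Δb = 1.8 m, d̄ = (0.30+0.52)/2 = 0.41, v̄ = (0.61+0.81)/2 = 0.71 → q = 1.8×0.41×0.71 = 0.5240 m³/s
Panel 2-3: Δb = 2.5 m, d̄ = (0.52+0.69)/2 = 0.605, v̄ = (0.81+0.88)/2 = 0.845 → q = 2.5×0.605×0.845 = 1.278 m³/s
Panel 3-4: Δb = 12.1 m, d̄ = (0.69+0.49)/2 = 0.59, v̄ = (0.88+0.67)/2 = 0.775 → q = 12.1×0.59×0.775 = 5.533 m³/s
Panel 4-5: Δb = 2.3 m, d̄ = (0.49+0.35)/2 = 0.42, v̄ = (0.67+0.63)/2 = 0.65 → q = 2.3×0.42×0.65 = 0.6279 m³/s
Q = Σ q = 7.963 m³/s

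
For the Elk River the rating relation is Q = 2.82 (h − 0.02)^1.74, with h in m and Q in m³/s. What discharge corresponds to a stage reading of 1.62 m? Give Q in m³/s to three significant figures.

Q = 2.82 × (1.62 − 0.02)^1.74 = 2.82 × 1.6^1.74 = 6.389 m³/s

6.39 m³/s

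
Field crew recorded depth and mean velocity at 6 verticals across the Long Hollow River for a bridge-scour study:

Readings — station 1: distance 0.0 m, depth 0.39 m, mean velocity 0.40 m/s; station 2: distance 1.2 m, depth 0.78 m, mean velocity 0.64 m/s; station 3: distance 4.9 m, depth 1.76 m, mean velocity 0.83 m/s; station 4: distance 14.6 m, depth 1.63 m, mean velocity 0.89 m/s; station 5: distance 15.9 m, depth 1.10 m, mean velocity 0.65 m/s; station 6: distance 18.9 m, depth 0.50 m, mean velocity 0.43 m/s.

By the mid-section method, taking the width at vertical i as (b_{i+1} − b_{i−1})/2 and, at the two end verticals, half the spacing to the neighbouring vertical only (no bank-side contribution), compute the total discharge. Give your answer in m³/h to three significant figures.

w_1 = (1.2 − 0.0)/2 = 0.6 m; q_1 = 0.40 × 0.39 × 0.6 = 0.09360 m³/s
w_2 = (4.9 − 0.0)/2 = 2.45 m; q_2 = 0.64 × 0.78 × 2.45 = 1.223 m³/s
w_3 = (14.6 − 1.2)/2 = 6.7 m; q_3 = 0.83 × 1.76 × 6.7 = 9.787 m³/s
w_4 = (15.9 − 4.9)/2 = 5.5 m; q_4 = 0.89 × 1.63 × 5.5 = 7.979 m³/s
w_5 = (18.9 − 14.6)/2 = 2.15 m; q_5 = 0.65 × 1.10 × 2.15 = 1.537 m³/s
w_6 = (18.9 − 15.9)/2 = 1.5 m; q_6 = 0.43 × 0.50 × 1.5 = 0.3225 m³/s
Q = Σ qᵢ = 20.94 m³/s
= 20.94 × 3600 = 75390 m³/h

75400 m³/h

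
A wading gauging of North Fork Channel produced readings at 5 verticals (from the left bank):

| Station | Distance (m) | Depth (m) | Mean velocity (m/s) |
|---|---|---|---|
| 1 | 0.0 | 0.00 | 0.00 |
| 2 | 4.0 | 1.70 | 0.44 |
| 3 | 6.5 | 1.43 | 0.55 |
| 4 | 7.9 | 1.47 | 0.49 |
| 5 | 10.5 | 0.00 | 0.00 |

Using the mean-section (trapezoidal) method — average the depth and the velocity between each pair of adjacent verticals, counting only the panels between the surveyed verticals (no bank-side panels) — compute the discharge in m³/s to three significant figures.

Panel 1-2: Δb = 4 m, d̄ = (0.00+1.70)/2 = 0.85, v̄ = (0.00+0.44)/2 = 0.22 → q = 4×0.85×0.22 = 0.7480 m³/s
Panel 2-3: Δb = 2.5 m, d̄ = (1.70+1.43)/2 = 1.565, v̄ = (0.44+0.55)/2 = 0.495 → q = 2.5×1.565×0.495 = 1.937 m³/s
Panel 3-4: Δb = 1.4 m, d̄ = (1.43+1.47)/2 = 1.45, v̄ = (0.55+0.49)/2 = 0.52 → q = 1.4×1.45×0.52 = 1.056 m³/s
Panel 4-5: Δb = 2.6 m, d̄ = (1.47+0.00)/2 = 0.735, v̄ = (0.49+0.00)/2 = 0.245 → q = 2.6×0.735×0.245 = 0.4682 m³/s
Q = Σ q = 4.208 m³/s

4.21 m³/s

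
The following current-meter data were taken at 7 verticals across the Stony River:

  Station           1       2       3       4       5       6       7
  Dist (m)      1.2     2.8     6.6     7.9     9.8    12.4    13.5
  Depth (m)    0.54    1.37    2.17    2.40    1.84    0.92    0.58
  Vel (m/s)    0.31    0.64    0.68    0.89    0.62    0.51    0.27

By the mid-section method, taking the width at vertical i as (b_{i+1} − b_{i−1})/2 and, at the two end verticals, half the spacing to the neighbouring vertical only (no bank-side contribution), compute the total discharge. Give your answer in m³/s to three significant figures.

w_1 = (2.8 − 1.2)/2 = 0.8 m; q_1 = 0.31 × 0.54 × 0.8 = 0.1339 m³/s
w_2 = (6.6 − 1.2)/2 = 2.7 m; q_2 = 0.64 × 1.37 × 2.7 = 2.367 m³/s
w_3 = (7.9 − 2.8)/2 = 2.55 m; q_3 = 0.68 × 2.17 × 2.55 = 3.763 m³/s
w_4 = (9.8 − 6.6)/2 = 1.6 m; q_4 = 0.89 × 2.40 × 1.6 = 3.418 m³/s
w_5 = (12.4 − 7.9)/2 = 2.25 m; q_5 = 0.62 × 1.84 × 2.25 = 2.567 m³/s
w_6 = (13.5 − 9.8)/2 = 1.85 m; q_6 = 0.51 × 0.92 × 1.85 = 0.8680 m³/s
w_7 = (13.5 − 12.4)/2 = 0.55 m; q_7 = 0.27 × 0.58 × 0.55 = 0.08613 m³/s
Q = Σ qᵢ = 13.20 m³/s

13.2 m³/s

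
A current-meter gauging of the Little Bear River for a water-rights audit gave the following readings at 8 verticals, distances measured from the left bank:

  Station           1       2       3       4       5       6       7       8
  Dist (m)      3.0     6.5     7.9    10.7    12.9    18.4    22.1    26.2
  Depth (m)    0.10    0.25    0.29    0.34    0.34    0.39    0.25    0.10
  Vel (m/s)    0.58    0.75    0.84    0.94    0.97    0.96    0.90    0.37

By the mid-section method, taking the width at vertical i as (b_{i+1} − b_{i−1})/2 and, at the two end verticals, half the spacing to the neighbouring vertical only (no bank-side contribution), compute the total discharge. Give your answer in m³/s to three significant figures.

w_1 = (6.5 − 3.0)/2 = 1.75 m; q_1 = 0.58 × 0.10 × 1.75 = 0.1015 m³/s
w_2 = (7.9 − 3.0)/2 = 2.45 m; q_2 = 0.75 × 0.25 × 2.45 = 0.4594 m³/s
w_3 = (10.7 − 6.5)/2 = 2.1 m; q_3 = 0.84 × 0.29 × 2.1 = 0.5116 m³/s
w_4 = (12.9 − 7.9)/2 = 2.5 m; q_4 = 0.94 × 0.34 × 2.5 = 0.7990 m³/s
w_5 = (18.4 − 10.7)/2 = 3.85 m; q_5 = 0.97 × 0.34 × 3.85 = 1.270 m³/s
w_6 = (22.1 − 12.9)/2 = 4.6 m; q_6 = 0.96 × 0.39 × 4.6 = 1.722 m³/s
w_7 = (26.2 − 18.4)/2 = 3.9 m; q_7 = 0.90 × 0.25 × 3.9 = 0.8775 m³/s
w_8 = (26.2 − 22.1)/2 = 2.05 m; q_8 = 0.37 × 0.10 × 2.05 = 0.07585 m³/s
Q = Σ qᵢ = 5.817 m³/s

5.82 m³/s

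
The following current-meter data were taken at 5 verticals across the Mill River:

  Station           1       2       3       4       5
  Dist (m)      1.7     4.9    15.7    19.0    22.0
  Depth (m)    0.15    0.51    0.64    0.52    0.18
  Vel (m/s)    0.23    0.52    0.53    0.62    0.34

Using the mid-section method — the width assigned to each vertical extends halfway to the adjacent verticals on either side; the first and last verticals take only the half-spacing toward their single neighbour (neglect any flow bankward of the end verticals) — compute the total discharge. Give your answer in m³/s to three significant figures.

5.41 m³/s

w_1 = (4.9 − 1.7)/2 = 1.6 m; q_1 = 0.23 × 0.15 × 1.6 = 0.05520 m³/s
w_2 = (15.7 − 1.7)/2 = 7 m; q_2 = 0.52 × 0.51 × 7 = 1.856 m³/s
w_3 = (19.0 − 4.9)/2 = 7.05 m; q_3 = 0.53 × 0.64 × 7.05 = 2.391 m³/s
w_4 = (22.0 − 15.7)/2 = 3.15 m; q_4 = 0.62 × 0.52 × 3.15 = 1.016 m³/s
w_5 = (22.0 − 19.0)/2 = 1.5 m; q_5 = 0.34 × 0.18 × 1.5 = 0.09180 m³/s
Q = Σ qᵢ = 5.410 m³/s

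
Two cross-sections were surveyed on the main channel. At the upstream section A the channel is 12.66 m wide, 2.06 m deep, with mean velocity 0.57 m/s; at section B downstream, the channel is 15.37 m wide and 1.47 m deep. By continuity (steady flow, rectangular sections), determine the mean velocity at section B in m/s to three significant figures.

0.658 m/s

Q = A₁V₁ = (12.66×2.06) × 0.57 = 14.87 m³/s
A₂ = 15.37 × 1.47 = 22.59 m²
V₂ = Q/A₂ = 14.87/22.59 = 0.6579 m/s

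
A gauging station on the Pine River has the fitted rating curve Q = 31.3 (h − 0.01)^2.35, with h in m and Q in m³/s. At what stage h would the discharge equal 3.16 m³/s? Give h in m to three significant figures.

h − h₀ = (Q/C)^(1/b) = (3.16/31.3)^(1/2.35) = 0.3769 m
h = 0.01 + 0.3769 = 0.3869 m

0.387 m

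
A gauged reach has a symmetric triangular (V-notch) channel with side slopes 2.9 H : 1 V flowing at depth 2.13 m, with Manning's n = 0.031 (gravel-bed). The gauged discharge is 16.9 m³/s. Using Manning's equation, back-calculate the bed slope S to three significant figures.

0.00157

A = z·y² = 2.9×2.13² = 13.16 m²
P = 2y√(1+z²) = 2×2.13×√(1+2.9²) = 13.07 m
R = A/P = 13.16/13.07 = 1.007 m
S = (Q·n / (1·A·R^(2/3)))² = (16.9×0.031 / (1×13.16×1.005))² = 0.001571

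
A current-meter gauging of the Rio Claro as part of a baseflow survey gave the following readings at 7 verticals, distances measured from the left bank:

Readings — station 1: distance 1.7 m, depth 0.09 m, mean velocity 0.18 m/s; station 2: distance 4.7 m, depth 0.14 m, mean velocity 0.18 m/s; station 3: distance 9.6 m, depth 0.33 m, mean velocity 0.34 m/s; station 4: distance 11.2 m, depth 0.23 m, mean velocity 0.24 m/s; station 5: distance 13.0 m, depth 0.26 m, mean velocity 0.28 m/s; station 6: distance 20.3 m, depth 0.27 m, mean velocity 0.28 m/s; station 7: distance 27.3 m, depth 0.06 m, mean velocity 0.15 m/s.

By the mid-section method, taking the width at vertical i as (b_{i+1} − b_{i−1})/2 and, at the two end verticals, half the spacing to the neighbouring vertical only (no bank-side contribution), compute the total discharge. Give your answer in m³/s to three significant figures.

w_1 = (4.7 − 1.7)/2 = 1.5 m; q_1 = 0.18 × 0.09 × 1.5 = 0.02430 m³/s
w_2 = (9.6 − 1.7)/2 = 3.95 m; q_2 = 0.18 × 0.14 × 3.95 = 0.09954 m³/s
w_3 = (11.2 − 4.7)/2 = 3.25 m; q_3 = 0.34 × 0.33 × 3.25 = 0.3647 m³/s
w_4 = (13.0 − 9.6)/2 = 1.7 m; q_4 = 0.24 × 0.23 × 1.7 = 0.09384 m³/s
w_5 = (20.3 − 11.2)/2 = 4.55 m; q_5 = 0.28 × 0.26 × 4.55 = 0.3312 m³/s
w_6 = (27.3 − 13.0)/2 = 7.15 m; q_6 = 0.28 × 0.27 × 7.15 = 0.5405 m³/s
w_7 = (27.3 − 20.3)/2 = 3.5 m; q_7 = 0.15 × 0.06 × 3.5 = 0.03150 m³/s
Q = Σ qᵢ = 1.486 m³/s

1.49 m³/s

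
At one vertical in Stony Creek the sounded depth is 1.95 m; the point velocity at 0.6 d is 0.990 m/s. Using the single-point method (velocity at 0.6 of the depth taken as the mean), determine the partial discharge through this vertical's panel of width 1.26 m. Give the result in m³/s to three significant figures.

2.43 m³/s

v̄ = v₀.₆ = 0.990 m/s
q = v̄ × d × w = 0.9900 × 1.95 × 1.26 = 2.432 m³/s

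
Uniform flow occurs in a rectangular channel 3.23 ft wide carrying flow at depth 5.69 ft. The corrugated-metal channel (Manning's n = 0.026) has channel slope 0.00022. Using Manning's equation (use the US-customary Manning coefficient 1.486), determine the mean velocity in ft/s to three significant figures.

A = b·y = 3.23 × 5.69 = 18.38 ft²
P = b + 2y = 3.23 + 2×5.69 = 14.61 ft
R = A/P = 18.38/14.61 = 1.258 ft
Q = (1.486/n)·A·R^(2/3)·S^(1/2) = (1.486/0.026) × 18.38 × 1.258^(2/3) × 0.00022^(1/2) = 18.16 ft³/s
V = Q/A = 18.16/18.38 = 0.9879 ft/s

0.988 ft/s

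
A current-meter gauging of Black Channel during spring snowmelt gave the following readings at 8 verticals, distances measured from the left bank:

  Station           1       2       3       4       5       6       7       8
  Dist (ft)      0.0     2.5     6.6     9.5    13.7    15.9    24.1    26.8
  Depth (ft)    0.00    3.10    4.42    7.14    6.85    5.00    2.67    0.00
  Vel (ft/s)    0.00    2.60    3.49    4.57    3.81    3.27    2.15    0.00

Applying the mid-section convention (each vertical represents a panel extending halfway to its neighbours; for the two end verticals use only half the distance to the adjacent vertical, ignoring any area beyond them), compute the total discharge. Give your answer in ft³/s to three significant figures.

396 ft³/s

w_2 = (6.6 − 0.0)/2 = 3.3 ft; q_2 = 2.60 × 3.10 × 3.3 = 26.60 ft³/s
w_3 = (9.5 − 2.5)/2 = 3.5 ft; q_3 = 3.49 × 4.42 × 3.5 = 53.99 ft³/s
w_4 = (13.7 − 6.6)/2 = 3.55 ft; q_4 = 4.57 × 7.14 × 3.55 = 115.8 ft³/s
w_5 = (15.9 − 9.5)/2 = 3.2 ft; q_5 = 3.81 × 6.85 × 3.2 = 83.52 ft³/s
w_6 = (24.1 − 13.7)/2 = 5.2 ft; q_6 = 3.27 × 5.00 × 5.2 = 85.02 ft³/s
w_7 = (26.8 − 15.9)/2 = 5.45 ft; q_7 = 2.15 × 2.67 × 5.45 = 31.29 ft³/s
Stations 1, 8 contribute zero (depth or velocity is 0).
Q = Σ qᵢ = 396.2 ft³/s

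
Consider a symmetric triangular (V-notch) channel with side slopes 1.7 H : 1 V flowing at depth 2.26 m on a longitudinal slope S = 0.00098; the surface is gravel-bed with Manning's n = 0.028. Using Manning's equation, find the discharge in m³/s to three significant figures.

A = z·y² = 1.7×2.26² = 8.683 m²
P = 2y√(1+z²) = 2×2.26×√(1+1.7²) = 8.915 m
R = A/P = 8.683/8.915 = 0.9740 m
Q = (1/n)·A·R^(2/3)·S^(1/2) = (1/0.028) × 8.683 × 0.9740^(2/3) × 0.00098^(1/2) = 9.539 m³/s

9.54 m³/s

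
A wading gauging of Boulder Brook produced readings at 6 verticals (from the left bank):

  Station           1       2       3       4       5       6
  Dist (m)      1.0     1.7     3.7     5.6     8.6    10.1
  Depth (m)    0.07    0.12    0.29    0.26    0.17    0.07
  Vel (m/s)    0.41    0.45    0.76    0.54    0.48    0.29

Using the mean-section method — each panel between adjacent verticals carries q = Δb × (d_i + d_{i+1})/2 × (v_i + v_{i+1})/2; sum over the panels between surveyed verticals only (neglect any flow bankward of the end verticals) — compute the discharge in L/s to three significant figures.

1010 L/s

Panel 1-2: Δb = 0.7 m, d̄ = (0.07+0.12)/2 = 0.095, v̄ = (0.41+0.45)/2 = 0.43 → q = 0.7×0.095×0.43 = 0.02860 m³/s
Panel 2-3: Δb = 2 m, d̄ = (0.12+0.29)/2 = 0.205, v̄ = (0.45+0.76)/2 = 0.605 → q = 2×0.205×0.605 = 0.2481 m³/s
Panel 3-4: Δb = 1.9 m, d̄ = (0.29+0.26)/2 = 0.275, v̄ = (0.76+0.54)/2 = 0.65 → q = 1.9×0.275×0.65 = 0.3396 m³/s
Panel 4-5: Δb = 3 m, d̄ = (0.26+0.17)/2 = 0.215, v̄ = (0.54+0.48)/2 = 0.51 → q = 3×0.215×0.51 = 0.3290 m³/s
Panel 5-6: Δb = 1.5 m, d̄ = (0.17+0.07)/2 = 0.12, v̄ = (0.48+0.29)/2 = 0.385 → q = 1.5×0.12×0.385 = 0.06930 m³/s
Q = Σ q = 1.015 m³/s
= 1.015 × 1000 = 1015 L/s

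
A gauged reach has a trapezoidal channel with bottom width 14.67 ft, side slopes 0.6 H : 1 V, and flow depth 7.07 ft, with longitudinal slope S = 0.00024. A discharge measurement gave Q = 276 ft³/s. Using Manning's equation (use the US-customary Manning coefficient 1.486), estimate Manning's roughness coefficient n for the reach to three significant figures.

A = (b + z·y)·y = (14.67 + 0.6×7.07)×7.07 = 133.7 ft²
P = b + 2y√(1+z²) = 14.67 + 2×7.07×√(1+0.6²) = 31.16 ft
R = A/P = 133.7/31.16 = 4.291 ft
n = (1.486/Q)·A·R^(2/3)·S^(1/2) = (1.486/276) × 133.7 × 2.641 × 0.01549 = 0.02945

0.0294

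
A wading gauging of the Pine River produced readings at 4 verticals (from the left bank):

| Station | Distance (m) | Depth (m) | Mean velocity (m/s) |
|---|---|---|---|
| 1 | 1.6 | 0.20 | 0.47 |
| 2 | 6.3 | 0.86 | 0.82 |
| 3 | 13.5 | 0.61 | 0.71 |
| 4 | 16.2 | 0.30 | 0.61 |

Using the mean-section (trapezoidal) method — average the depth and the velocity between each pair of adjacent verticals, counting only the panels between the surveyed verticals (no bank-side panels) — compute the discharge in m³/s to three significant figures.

Panel 1-2: Δb = 4.7 m, d̄ = (0.20+0.86)/2 = 0.53, v̄ = (0.47+0.82)/2 = 0.645 → q = 4.7×0.53×0.645 = 1.607 m³/s
Panel 2-3: Δb = 7.2 m, d̄ = (0.86+0.61)/2 = 0.735, v̄ = (0.82+0.71)/2 = 0.765 → q = 7.2×0.735×0.765 = 4.048 m³/s
Panel 3-4: Δb = 2.7 m, d̄ = (0.61+0.30)/2 = 0.455, v̄ = (0.71+0.61)/2 = 0.66 → q = 2.7×0.455×0.66 = 0.8108 m³/s
Q = Σ q = 6.466 m³/s

6.47 m³/s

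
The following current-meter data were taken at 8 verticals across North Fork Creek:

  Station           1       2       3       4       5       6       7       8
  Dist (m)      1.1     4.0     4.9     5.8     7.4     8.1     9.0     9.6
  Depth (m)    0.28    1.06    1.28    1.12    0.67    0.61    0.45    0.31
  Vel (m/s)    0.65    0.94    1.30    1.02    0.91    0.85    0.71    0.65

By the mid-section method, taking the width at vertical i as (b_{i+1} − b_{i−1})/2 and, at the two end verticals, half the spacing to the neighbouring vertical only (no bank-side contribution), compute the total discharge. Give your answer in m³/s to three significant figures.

6.50 m³/s

w_1 = (4.0 − 1.1)/2 = 1.45 m; q_1 = 0.65 × 0.28 × 1.45 = 0.2639 m³/s
w_2 = (4.9 − 1.1)/2 = 1.9 m; q_2 = 0.94 × 1.06 × 1.9 = 1.893 m³/s
w_3 = (5.8 − 4.0)/2 = 0.9 m; q_3 = 1.30 × 1.28 × 0.9 = 1.498 m³/s
w_4 = (7.4 − 4.9)/2 = 1.25 m; q_4 = 1.02 × 1.12 × 1.25 = 1.428 m³/s
w_5 = (8.1 − 5.8)/2 = 1.15 m; q_5 = 0.91 × 0.67 × 1.15 = 0.7012 m³/s
w_6 = (9.0 − 7.4)/2 = 0.8 m; q_6 = 0.85 × 0.61 × 0.8 = 0.4148 m³/s
w_7 = (9.6 − 8.1)/2 = 0.75 m; q_7 = 0.71 × 0.45 × 0.75 = 0.2396 m³/s
w_8 = (9.6 − 9.0)/2 = 0.3 m; q_8 = 0.65 × 0.31 × 0.3 = 0.06045 m³/s
Q = Σ qᵢ = 6.499 m³/s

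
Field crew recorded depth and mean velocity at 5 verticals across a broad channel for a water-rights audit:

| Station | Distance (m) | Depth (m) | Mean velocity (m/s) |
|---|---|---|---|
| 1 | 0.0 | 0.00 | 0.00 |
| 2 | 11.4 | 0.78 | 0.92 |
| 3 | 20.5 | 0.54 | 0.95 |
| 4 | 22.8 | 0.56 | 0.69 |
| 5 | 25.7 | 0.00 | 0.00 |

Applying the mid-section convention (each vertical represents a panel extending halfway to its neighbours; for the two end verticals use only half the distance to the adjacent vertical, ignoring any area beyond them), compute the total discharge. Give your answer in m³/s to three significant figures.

11.3 m³/s

w_2 = (20.5 − 0.0)/2 = 10.25 m; q_2 = 0.92 × 0.78 × 10.25 = 7.355 m³/s
w_3 = (22.8 − 11.4)/2 = 5.7 m; q_3 = 0.95 × 0.54 × 5.7 = 2.924 m³/s
w_4 = (25.7 − 20.5)/2 = 2.6 m; q_4 = 0.69 × 0.56 × 2.6 = 1.005 m³/s
Stations 1, 5 contribute zero (depth or velocity is 0).
Q = Σ qᵢ = 11.28 m³/s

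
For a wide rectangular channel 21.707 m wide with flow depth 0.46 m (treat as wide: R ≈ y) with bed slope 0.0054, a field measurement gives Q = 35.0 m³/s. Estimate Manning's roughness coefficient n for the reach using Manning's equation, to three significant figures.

0.0125

A = b·y = 21.707 × 0.46 = 9.985 m²
Wide channel: R ≈ y = 0.46 m
n = (1/Q)·A·R^(2/3)·S^(1/2) = (1/35.0) × 9.985 × 0.5959 × 0.07348 = 0.01249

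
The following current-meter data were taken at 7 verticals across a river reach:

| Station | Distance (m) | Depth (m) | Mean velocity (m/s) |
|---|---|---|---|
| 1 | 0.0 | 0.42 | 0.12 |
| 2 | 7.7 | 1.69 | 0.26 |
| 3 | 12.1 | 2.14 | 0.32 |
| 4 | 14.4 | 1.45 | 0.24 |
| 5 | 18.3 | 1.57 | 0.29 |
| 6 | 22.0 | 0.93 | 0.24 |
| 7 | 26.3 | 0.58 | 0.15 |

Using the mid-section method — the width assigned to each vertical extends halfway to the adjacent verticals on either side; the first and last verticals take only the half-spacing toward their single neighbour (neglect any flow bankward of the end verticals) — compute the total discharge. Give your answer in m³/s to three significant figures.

9.04 m³/s

w_1 = (7.7 − 0.0)/2 = 3.85 m; q_1 = 0.12 × 0.42 × 3.85 = 0.1940 m³/s
w_2 = (12.1 − 0.0)/2 = 6.05 m; q_2 = 0.26 × 1.69 × 6.05 = 2.658 m³/s
w_3 = (14.4 − 7.7)/2 = 3.35 m; q_3 = 0.32 × 2.14 × 3.35 = 2.294 m³/s
w_4 = (18.3 − 12.1)/2 = 3.1 m; q_4 = 0.24 × 1.45 × 3.1 = 1.079 m³/s
w_5 = (22.0 − 14.4)/2 = 3.8 m; q_5 = 0.29 × 1.57 × 3.8 = 1.730 m³/s
w_6 = (26.3 − 18.3)/2 = 4 m; q_6 = 0.24 × 0.93 × 4 = 0.8928 m³/s
w_7 = (26.3 − 22.0)/2 = 2.15 m; q_7 = 0.15 × 0.58 × 2.15 = 0.1871 m³/s
Q = Σ qᵢ = 9.035 m³/s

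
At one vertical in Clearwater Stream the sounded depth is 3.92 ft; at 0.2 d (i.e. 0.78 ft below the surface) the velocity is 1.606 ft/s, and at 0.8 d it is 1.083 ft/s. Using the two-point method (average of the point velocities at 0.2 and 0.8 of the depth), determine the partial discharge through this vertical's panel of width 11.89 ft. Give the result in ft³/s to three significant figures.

v̄ = (1.606 + 1.083) / 2 = 1.345 ft/s
q = v̄ × d × w = 1.345 × 3.92 × 11.89 = 62.67 ft³/s

62.7 ft³/s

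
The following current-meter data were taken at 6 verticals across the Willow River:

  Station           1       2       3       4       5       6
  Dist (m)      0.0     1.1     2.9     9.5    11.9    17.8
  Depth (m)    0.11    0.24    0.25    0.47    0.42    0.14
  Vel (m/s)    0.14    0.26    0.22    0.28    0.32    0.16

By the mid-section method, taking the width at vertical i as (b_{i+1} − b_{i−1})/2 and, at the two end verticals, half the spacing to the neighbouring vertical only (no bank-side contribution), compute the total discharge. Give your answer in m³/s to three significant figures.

1.55 m³/s

w_1 = (1.1 − 0.0)/2 = 0.55 m; q_1 = 0.14 × 0.11 × 0.55 = 0.008470 m³/s
w_2 = (2.9 − 0.0)/2 = 1.45 m; q_2 = 0.26 × 0.24 × 1.45 = 0.09048 m³/s
w_3 = (9.5 − 1.1)/2 = 4.2 m; q_3 = 0.22 × 0.25 × 4.2 = 0.2310 m³/s
w_4 = (11.9 − 2.9)/2 = 4.5 m; q_4 = 0.28 × 0.47 × 4.5 = 0.5922 m³/s
w_5 = (17.8 − 9.5)/2 = 4.15 m; q_5 = 0.32 × 0.42 × 4.15 = 0.5578 m³/s
w_6 = (17.8 − 11.9)/2 = 2.95 m; q_6 = 0.16 × 0.14 × 2.95 = 0.06608 m³/s
Q = Σ qᵢ = 1.546 m³/s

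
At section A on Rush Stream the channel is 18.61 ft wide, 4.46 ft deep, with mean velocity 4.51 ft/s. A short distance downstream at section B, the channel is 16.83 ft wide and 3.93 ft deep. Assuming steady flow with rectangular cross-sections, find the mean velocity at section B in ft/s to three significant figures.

5.66 ft/s

Q = A₁V₁ = (18.61×4.46) × 4.51 = 374.3 ft³/s
A₂ = 16.83 × 3.93 = 66.14 ft²
V₂ = Q/A₂ = 374.3/66.14 = 5.660 ft/s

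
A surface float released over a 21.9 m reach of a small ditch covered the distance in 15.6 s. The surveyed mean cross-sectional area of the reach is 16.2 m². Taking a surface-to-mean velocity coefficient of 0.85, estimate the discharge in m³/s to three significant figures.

v_surface = L / t̄ = 21.9 / 15.6 = 1.404 m/s
v_mean = 0.85 × 1.404 = 1.193 m/s
Q = A × v_mean = 16.2 × 1.193 = 19.33 m³/s

19.3 m³/s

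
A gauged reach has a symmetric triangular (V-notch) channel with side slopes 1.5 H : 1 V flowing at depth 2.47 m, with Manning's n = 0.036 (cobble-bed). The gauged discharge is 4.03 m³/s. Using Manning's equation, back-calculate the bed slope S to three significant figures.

A = z·y² = 1.5×2.47² = 9.151 m²
P = 2y√(1+z²) = 2×2.47×√(1+1.5²) = 8.906 m
R = A/P = 9.151/8.906 = 1.028 m
S = (Q·n / (1·A·R^(2/3)))² = (4.03×0.036 / (1×9.151×1.018))² = 0.0002424

0.000242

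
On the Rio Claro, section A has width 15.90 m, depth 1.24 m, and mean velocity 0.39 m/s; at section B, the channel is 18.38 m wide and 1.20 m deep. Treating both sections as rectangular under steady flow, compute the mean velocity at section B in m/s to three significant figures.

Q = A₁V₁ = (15.90×1.24) × 0.39 = 7.689 m³/s
A₂ = 18.38 × 1.20 = 22.06 m²
V₂ = Q/A₂ = 7.689/22.06 = 0.3486 m/s

0.349 m/s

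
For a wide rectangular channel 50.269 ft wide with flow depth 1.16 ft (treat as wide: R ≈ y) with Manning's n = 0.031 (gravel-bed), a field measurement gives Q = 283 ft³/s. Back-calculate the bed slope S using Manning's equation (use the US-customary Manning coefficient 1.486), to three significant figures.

A = b·y = 50.269 × 1.16 = 58.31 ft²
Wide channel: R ≈ y = 1.16 ft
S = (Q·n / (1.486·A·R^(2/3)))² = (283×0.031 / (1.486×58.31×1.104))² = 0.008410

0.00841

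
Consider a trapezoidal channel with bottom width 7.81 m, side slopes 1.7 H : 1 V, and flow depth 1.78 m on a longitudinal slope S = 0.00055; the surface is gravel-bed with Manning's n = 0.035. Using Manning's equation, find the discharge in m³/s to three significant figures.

15.4 m³/s

A = (b + z·y)·y = (7.81 + 1.7×1.78)×1.78 = 19.29 m²
P = b + 2y√(1+z²) = 7.81 + 2×1.78×√(1+1.7²) = 14.83 m
R = A/P = 19.29/14.83 = 1.300 m
Q = (1/n)·A·R^(2/3)·S^(1/2) = (1/0.035) × 19.29 × 1.300^(2/3) × 0.00055^(1/2) = 15.40 m³/s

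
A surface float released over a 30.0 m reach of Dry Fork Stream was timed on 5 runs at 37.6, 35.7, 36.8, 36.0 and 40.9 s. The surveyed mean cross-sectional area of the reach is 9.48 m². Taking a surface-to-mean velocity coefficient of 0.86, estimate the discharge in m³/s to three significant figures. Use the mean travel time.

t̄ = (37.6 + 35.7 + 36.8 + 36.0 + 40.9) / 5 = 37.4 s
v_surface = L / t̄ = 30.0 / 37.4 = 0.8021 m/s
v_mean = 0.86 × 0.8021 = 0.6898 m/s
Q = A × v_mean = 9.48 × 0.6898 = 6.540 m³/s

6.54 m³/s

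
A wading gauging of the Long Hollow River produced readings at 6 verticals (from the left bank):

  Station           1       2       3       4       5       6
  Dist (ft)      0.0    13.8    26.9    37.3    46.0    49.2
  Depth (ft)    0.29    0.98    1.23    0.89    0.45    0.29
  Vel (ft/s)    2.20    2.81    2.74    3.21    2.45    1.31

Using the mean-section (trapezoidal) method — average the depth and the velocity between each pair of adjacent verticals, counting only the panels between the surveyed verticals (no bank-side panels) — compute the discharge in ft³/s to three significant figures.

Panel 1-2: Δb = 13.8 ft, d̄ = (0.29+0.98)/2 = 0.635, v̄ = (2.20+2.81)/2 = 2.505 → q = 13.8×0.635×2.505 = 21.95 ft³/s
Panel 2-3: Δb = 13.1 ft, d̄ = (0.98+1.23)/2 = 1.105, v̄ = (2.81+2.74)/2 = 2.775 → q = 13.1×1.105×2.775 = 40.17 ft³/s
Panel 3-4: Δb = 10.4 ft, d̄ = (1.23+0.89)/2 = 1.06, v̄ = (2.74+3.21)/2 = 2.975 → q = 10.4×1.06×2.975 = 32.80 ft³/s
Panel 4-5: Δb = 8.7 ft, d̄ = (0.89+0.45)/2 = 0.67, v̄ = (3.21+2.45)/2 = 2.83 → q = 8.7×0.67×2.83 = 16.50 ft³/s
Panel 5-6: Δb = 3.2 ft, d̄ = (0.45+0.29)/2 = 0.37, v̄ = (2.45+1.31)/2 = 1.88 → q = 3.2×0.37×1.88 = 2.226 ft³/s
Q = Σ q = 113.6 ft³/s

114 ft³/s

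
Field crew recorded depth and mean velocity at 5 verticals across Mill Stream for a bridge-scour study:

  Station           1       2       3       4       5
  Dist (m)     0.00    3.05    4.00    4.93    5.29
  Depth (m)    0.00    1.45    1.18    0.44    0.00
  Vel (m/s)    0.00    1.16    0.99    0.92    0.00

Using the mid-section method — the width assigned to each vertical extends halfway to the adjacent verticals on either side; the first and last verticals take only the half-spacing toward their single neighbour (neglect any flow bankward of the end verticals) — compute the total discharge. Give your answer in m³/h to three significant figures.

w_2 = (4.00 − 0.00)/2 = 2 m; q_2 = 1.16 × 1.45 × 2 = 3.364 m³/s
w_3 = (4.93 − 3.05)/2 = 0.94 m; q_3 = 0.99 × 1.18 × 0.94 = 1.098 m³/s
w_4 = (5.29 − 4.00)/2 = 0.645 m; q_4 = 0.92 × 0.44 × 0.645 = 0.2611 m³/s
Stations 1, 5 contribute zero (depth or velocity is 0).
Q = Σ qᵢ = 4.723 m³/s
= 4.723 × 3600 = 17000 m³/h

17000 m³/h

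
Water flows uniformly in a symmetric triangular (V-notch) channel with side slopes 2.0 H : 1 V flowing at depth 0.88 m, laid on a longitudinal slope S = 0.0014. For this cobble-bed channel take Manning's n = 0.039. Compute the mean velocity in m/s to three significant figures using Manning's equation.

0.515 m/s

A = z·y² = 2.0×0.88² = 1.549 m²
P = 2y√(1+z²) = 2×0.88×√(1+2.0²) = 3.935 m
R = A/P = 1.549/3.935 = 0.3935 m
Q = (1/n)·A·R^(2/3)·S^(1/2) = (1/0.039) × 1.549 × 0.3935^(2/3) × 0.0014^(1/2) = 0.7980 m³/s
V = Q/A = 0.7980/1.549 = 0.5152 m/s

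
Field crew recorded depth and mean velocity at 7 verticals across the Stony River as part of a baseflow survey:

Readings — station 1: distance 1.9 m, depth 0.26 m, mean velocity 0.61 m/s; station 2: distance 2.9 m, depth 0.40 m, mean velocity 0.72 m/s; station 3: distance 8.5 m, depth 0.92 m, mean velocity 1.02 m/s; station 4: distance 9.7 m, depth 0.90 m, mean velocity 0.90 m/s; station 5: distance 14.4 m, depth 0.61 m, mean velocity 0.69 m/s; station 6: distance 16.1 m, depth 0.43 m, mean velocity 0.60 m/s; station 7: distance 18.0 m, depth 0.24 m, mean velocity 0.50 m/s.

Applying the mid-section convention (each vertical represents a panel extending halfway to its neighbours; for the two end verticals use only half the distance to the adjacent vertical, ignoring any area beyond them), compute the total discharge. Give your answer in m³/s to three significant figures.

w_1 = (2.9 − 1.9)/2 = 0.5 m; q_1 = 0.61 × 0.26 × 0.5 = 0.07930 m³/s
w_2 = (8.5 − 1.9)/2 = 3.3 m; q_2 = 0.72 × 0.40 × 3.3 = 0.9504 m³/s
w_3 = (9.7 − 2.9)/2 = 3.4 m; q_3 = 1.02 × 0.92 × 3.4 = 3.191 m³/s
w_4 = (14.4 − 8.5)/2 = 2.95 m; q_4 = 0.90 × 0.90 × 2.95 = 2.390 m³/s
w_5 = (16.1 − 9.7)/2 = 3.2 m; q_5 = 0.69 × 0.61 × 3.2 = 1.347 m³/s
w_6 = (18.0 − 14.4)/2 = 1.8 m; q_6 = 0.60 × 0.43 × 1.8 = 0.4644 m³/s
w_7 = (18.0 − 16.1)/2 = 0.95 m; q_7 = 0.50 × 0.24 × 0.95 = 0.1140 m³/s
Q = Σ qᵢ = 8.535 m³/s

8.54 m³/s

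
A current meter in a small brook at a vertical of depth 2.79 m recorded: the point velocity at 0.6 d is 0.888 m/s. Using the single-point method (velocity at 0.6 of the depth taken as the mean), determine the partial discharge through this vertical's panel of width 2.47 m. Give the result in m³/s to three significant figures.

6.12 m³/s

v̄ = v₀.₆ = 0.888 m/s
q = v̄ × d × w = 0.8880 × 2.79 × 2.47 = 6.119 m³/s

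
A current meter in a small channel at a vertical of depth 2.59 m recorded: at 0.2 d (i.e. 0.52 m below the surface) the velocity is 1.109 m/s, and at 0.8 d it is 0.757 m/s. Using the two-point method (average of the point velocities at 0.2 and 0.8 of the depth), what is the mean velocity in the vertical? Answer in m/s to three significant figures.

0.933 m/s

v̄ = (1.109 + 0.757) / 2 = 0.9330 m/s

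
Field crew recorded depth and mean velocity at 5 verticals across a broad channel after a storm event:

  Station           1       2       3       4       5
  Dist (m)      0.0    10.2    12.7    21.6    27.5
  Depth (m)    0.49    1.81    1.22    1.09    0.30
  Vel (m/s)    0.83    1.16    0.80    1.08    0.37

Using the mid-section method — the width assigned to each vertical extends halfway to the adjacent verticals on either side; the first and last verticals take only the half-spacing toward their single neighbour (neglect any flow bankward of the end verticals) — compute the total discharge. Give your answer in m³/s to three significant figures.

w_1 = (10.2 − 0.0)/2 = 5.1 m; q_1 = 0.83 × 0.49 × 5.1 = 2.074 m³/s
w_2 = (12.7 − 0.0)/2 = 6.35 m; q_2 = 1.16 × 1.81 × 6.35 = 13.33 m³/s
w_3 = (21.6 − 10.2)/2 = 5.7 m; q_3 = 0.80 × 1.22 × 5.7 = 5.563 m³/s
w_4 = (27.5 − 12.7)/2 = 7.4 m; q_4 = 1.08 × 1.09 × 7.4 = 8.711 m³/s
w_5 = (27.5 − 21.6)/2 = 2.95 m; q_5 = 0.37 × 0.30 × 2.95 = 0.3275 m³/s
Q = Σ qᵢ = 30.01 m³/s

30.0 m³/s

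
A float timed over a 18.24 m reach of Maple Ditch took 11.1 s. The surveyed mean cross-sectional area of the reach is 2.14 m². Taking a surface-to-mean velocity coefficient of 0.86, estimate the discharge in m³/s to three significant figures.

3.02 m³/s

v_surface = L / t̄ = 18.24 / 11.1 = 1.643 m/s
v_mean = 0.86 × 1.643 = 1.413 m/s
Q = A × v_mean = 2.14 × 1.413 = 3.024 m³/s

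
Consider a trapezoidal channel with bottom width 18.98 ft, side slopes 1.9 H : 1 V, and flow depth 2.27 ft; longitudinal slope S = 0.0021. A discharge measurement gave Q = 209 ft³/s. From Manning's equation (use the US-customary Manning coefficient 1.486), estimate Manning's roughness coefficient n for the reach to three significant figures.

0.0259

A = (b + z·y)·y = (18.98 + 1.9×2.27)×2.27 = 52.88 ft²
P = b + 2y√(1+z²) = 18.98 + 2×2.27×√(1+1.9²) = 28.73 ft
R = A/P = 52.88/28.73 = 1.841 ft
n = (1.486/Q)·A·R^(2/3)·S^(1/2) = (1.486/209) × 52.88 × 1.502 × 0.04583 = 0.02587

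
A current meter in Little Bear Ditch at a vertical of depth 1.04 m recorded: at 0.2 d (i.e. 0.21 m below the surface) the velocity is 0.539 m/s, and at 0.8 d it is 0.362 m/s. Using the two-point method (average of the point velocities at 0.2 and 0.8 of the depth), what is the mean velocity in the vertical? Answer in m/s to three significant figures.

v̄ = (0.539 + 0.362) / 2 = 0.4505 m/s

0.451 m/s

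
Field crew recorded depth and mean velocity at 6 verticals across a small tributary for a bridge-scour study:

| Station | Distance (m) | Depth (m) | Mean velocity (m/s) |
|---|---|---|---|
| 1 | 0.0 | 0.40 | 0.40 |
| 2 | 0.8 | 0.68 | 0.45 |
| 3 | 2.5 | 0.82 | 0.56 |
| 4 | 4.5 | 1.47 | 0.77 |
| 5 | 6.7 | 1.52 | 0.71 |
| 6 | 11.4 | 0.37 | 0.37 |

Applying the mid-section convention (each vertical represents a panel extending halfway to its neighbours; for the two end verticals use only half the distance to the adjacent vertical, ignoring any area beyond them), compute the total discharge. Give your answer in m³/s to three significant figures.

w_1 = (0.8 − 0.0)/2 = 0.4 m; q_1 = 0.40 × 0.40 × 0.4 = 0.06400 m³/s
w_2 = (2.5 − 0.0)/2 = 1.25 m; q_2 = 0.45 × 0.68 × 1.25 = 0.3825 m³/s
w_3 = (4.5 − 0.8)/2 = 1.85 m; q_3 = 0.56 × 0.82 × 1.85 = 0.8495 m³/s
w_4 = (6.7 − 2.5)/2 = 2.1 m; q_4 = 0.77 × 1.47 × 2.1 = 2.377 m³/s
w_5 = (11.4 − 4.5)/2 = 3.45 m; q_5 = 0.71 × 1.52 × 3.45 = 3.723 m³/s
w_6 = (11.4 − 6.7)/2 = 2.35 m; q_6 = 0.37 × 0.37 × 2.35 = 0.3217 m³/s
Q = Σ qᵢ = 7.718 m³/s

7.72 m³/s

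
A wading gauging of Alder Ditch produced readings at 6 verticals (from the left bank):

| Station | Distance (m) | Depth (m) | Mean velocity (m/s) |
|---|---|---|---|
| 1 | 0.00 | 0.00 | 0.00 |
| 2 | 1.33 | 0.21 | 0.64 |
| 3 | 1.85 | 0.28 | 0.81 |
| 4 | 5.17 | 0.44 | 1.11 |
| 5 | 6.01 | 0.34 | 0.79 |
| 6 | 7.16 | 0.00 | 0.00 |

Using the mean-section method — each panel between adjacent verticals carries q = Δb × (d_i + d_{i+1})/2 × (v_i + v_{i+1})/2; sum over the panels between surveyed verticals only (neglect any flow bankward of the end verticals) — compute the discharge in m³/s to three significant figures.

1.67 m³/s

Panel 1-2: Δb = 1.33 m, d̄ = (0.00+0.21)/2 = 0.105, v̄ = (0.00+0.64)/2 = 0.32 → q = 1.33×0.105×0.32 = 0.04469 m³/s
Panel 2-3: Δb = 0.52 m, d̄ = (0.21+0.28)/2 = 0.245, v̄ = (0.64+0.81)/2 = 0.725 → q = 0.52×0.245×0.725 = 0.09237 m³/s
Panel 3-4: Δb = 3.32 m, d̄ = (0.28+0.44)/2 = 0.36, v̄ = (0.81+1.11)/2 = 0.96 → q = 3.32×0.36×0.96 = 1.147 m³/s
Panel 4-5: Δb = 0.84 m, d̄ = (0.44+0.34)/2 = 0.39, v̄ = (1.11+0.79)/2 = 0.95 → q = 0.84×0.39×0.95 = 0.3112 m³/s
Panel 5-6: Δb = 1.15 m, d̄ = (0.34+0.00)/2 = 0.17, v̄ = (0.79+0.00)/2 = 0.395 → q = 1.15×0.17×0.395 = 0.07722 m³/s
Q = Σ q = 1.673 m³/s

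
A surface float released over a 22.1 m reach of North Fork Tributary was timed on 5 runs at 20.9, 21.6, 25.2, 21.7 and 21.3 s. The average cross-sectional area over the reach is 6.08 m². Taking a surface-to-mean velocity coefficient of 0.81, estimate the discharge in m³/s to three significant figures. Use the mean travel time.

t̄ = (20.9 + 21.6 + 25.2 + 21.7 + 21.3) / 5 = 22.14 s
v_surface = L / t̄ = 22.1 / 22.14 = 0.9982 m/s
v_mean = 0.81 × 0.9982 = 0.8085 m/s
Q = A × v_mean = 6.08 × 0.8085 = 4.916 m³/s

4.92 m³/s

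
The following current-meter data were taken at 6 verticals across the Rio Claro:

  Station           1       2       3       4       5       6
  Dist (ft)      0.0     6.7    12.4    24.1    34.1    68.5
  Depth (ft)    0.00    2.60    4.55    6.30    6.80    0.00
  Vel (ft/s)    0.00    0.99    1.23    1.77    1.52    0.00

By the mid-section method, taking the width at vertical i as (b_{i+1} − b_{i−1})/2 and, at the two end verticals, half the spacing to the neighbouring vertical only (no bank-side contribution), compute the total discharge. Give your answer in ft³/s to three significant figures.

w_2 = (12.4 − 0.0)/2 = 6.2 ft; q_2 = 0.99 × 2.60 × 6.2 = 15.96 ft³/s
w_3 = (24.1 − 6.7)/2 = 8.7 ft; q_3 = 1.23 × 4.55 × 8.7 = 48.69 ft³/s
w_4 = (34.1 − 12.4)/2 = 10.85 ft; q_4 = 1.77 × 6.30 × 10.85 = 121.0 ft³/s
w_5 = (68.5 − 24.1)/2 = 22.2 ft; q_5 = 1.52 × 6.80 × 22.2 = 229.5 ft³/s
Stations 1, 6 contribute zero (depth or velocity is 0).
Q = Σ qᵢ = 415.1 ft³/s

415 ft³/s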